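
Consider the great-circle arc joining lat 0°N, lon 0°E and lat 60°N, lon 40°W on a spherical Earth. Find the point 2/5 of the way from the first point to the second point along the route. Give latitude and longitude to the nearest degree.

≈ lat 25°N, lon 10°W

Convert each endpoint to a unit vector on the sphere (x = cos φ cos λ, y = cos φ sin λ, z = sin φ).
The central angle between the endpoints is δ = arccos(p₁·p₂) ≈ 1.178 rad (67.5°).
Interpolate at f = 2/5 with slerp weights a = sin((1−f)δ)/sin δ ≈ 0.703, b = sin(fδ)/sin δ ≈ 0.491.
p = a·p₁ + b·p₂ ≈ (0.891, -0.158, 0.426); φ = arcsin(p_z) ≈ 25.18°, λ = atan2(p_y, p_x) ≈ -10.05°.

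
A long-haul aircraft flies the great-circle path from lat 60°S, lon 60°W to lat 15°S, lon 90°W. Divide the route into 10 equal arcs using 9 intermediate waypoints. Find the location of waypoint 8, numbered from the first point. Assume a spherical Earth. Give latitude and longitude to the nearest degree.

Write both endpoints as unit vectors p₁, p₂ with components (cos φ cos λ, cos φ sin λ, sin φ).
The central angle between the endpoints is δ = arccos(p₁·p₂) ≈ 0.873 rad (50.0°).
Interpolate at f = 8/10 with slerp weights a = sin((1−f)δ)/sin δ ≈ 0.227, b = sin(fδ)/sin δ ≈ 0.839.
p = a·p₁ + b·p₂ ≈ (0.057, -0.909, -0.414); φ = arcsin(p_z) ≈ -24.43°, λ = atan2(p_y, p_x) ≈ -86.43°.

≈ lat 24°S, lon 86°W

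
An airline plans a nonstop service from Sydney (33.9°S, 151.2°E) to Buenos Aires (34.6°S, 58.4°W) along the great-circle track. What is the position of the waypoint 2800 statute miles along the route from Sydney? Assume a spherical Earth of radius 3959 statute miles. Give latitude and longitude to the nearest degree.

≈ 66°S, 167°W

Convert each endpoint to a unit vector on the sphere (x = cos φ cos λ, y = cos φ sin λ, z = sin φ).
The central angle between the endpoints is δ = arccos(p₁·p₂) ≈ 1.852 rad (106.1°). The total great-circle distance is δ·R ≈ 1.852 × 3959 ≈ 7331 mi, so the target fraction is f = 2800/7331 ≈ 0.382.
Interpolate at f ≈ 0.382 with slerp weights a = sin((1−f)δ)/sin δ ≈ 0.948, b = sin(fδ)/sin δ ≈ 0.676.
p = a·p₁ + b·p₂ ≈ (-0.398, -0.095, -0.913); φ = arcsin(p_z) ≈ -65.87°, λ = atan2(p_y, p_x) ≈ -166.54°.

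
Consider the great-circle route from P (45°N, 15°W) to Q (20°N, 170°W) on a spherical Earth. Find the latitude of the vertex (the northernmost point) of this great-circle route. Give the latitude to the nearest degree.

The great circle lies in the plane with unit normal n̂ = (p₁ × p₂)/|p₁ × p₂|.
Here n̂_z ≈ -0.301; the vertex latitude is φ_max = arccos|n̂_z| ≈ 72.5°.
Check via Clairaut: cos φ_max = |cos φ₁| · sin C = cos(45.0°)·sin(25.2°) ≈ 0.301, again giving ≈ 72.5°.

≈ 72°N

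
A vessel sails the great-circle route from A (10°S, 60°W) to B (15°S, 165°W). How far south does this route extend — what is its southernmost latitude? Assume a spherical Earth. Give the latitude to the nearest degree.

≈ 20°S

The great circle lies in the plane with unit normal n̂ = (p₁ × p₂)/|p₁ × p₂|.
Here n̂_z ≈ -0.938; the vertex latitude is φ_max = arccos|n̂_z| ≈ 20.3°.
Check via Clairaut: cos φ_max = |cos φ₁| · sin C = cos(10.0°)·sin(107.7°) ≈ 0.938, again giving ≈ 20.3°.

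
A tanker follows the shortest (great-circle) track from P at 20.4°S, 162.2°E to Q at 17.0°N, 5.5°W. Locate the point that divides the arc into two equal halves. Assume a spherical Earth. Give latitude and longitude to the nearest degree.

Convert each endpoint to a unit vector on the sphere (x = cos φ cos λ, y = cos φ sin λ, z = sin φ).
The central angle between the endpoints is δ = arccos(p₁·p₂) ≈ 2.930 rad (167.9°).
Interpolate at f = 1/2 with slerp weights a = sin((1−f)δ)/sin δ ≈ 4.731, b = sin(fδ)/sin δ ≈ 4.731.
p = a·p₁ + b·p₂ ≈ (0.281, 0.922, -0.266); φ = arcsin(p_z) ≈ -15.42°, λ = atan2(p_y, p_x) ≈ 73.02°.

≈ 15°S, 73°E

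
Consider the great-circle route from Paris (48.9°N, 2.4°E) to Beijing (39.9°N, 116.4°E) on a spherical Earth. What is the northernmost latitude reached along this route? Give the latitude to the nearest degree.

≈ 61°N

The great circle lies in the plane with unit normal n̂ = (p₁ × p₂)/|p₁ × p₂|.
Here n̂_z ≈ +0.480; the vertex latitude is φ_max = arccos|n̂_z| ≈ 61.3°.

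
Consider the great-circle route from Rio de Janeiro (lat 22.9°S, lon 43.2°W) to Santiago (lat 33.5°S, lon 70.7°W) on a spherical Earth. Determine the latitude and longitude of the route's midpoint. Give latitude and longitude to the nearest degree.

From cos δ = sin φ₁ sin φ₂ + cos φ₁ cos φ₂ cos Δλ, the central angle is δ ≈ 0.460 rad (26.3°).
Interpolate at f = 1/2 with slerp weights a = sin((1−f)δ)/sin δ ≈ 0.514, b = sin(fδ)/sin δ ≈ 0.514.
p = a·p₁ + b·p₂ ≈ (0.486, -0.728, -0.483); φ = arcsin(p_z) ≈ -28.90°, λ = atan2(p_y, p_x) ≈ -56.25°.

≈ lat 29°S, lon 56°W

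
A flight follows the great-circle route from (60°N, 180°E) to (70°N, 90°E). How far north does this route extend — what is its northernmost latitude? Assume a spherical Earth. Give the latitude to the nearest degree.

The great circle lies in the plane with unit normal n̂ = (p₁ × p₂)/|p₁ × p₂|.
Here n̂_z ≈ -0.294; the vertex latitude is φ_max = arccos|n̂_z| ≈ 72.9°.

≈ 73°N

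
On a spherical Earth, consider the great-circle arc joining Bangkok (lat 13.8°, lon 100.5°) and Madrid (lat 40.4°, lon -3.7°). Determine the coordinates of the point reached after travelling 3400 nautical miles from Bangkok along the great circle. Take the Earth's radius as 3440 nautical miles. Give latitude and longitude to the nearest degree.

From cos δ = sin φ₁ sin φ₂ + cos φ₁ cos φ₂ cos Δλ, the central angle is δ ≈ 1.598 rad (91.5°). The total great-circle distance is δ·R ≈ 1.598 × 3440 ≈ 5496 nmi, so the target fraction is f = 3400/5496 ≈ 0.619.
Interpolate at f ≈ 0.619 with slerp weights a = sin((1−f)δ)/sin δ ≈ 0.572, b = sin(fδ)/sin δ ≈ 0.835.
p = a·p₁ + b·p₂ ≈ (0.534, 0.506, 0.678); φ = arcsin(p_z) ≈ 42.69°, λ = atan2(p_y, p_x) ≈ 43.46°.

≈ lat 43°, lon 43°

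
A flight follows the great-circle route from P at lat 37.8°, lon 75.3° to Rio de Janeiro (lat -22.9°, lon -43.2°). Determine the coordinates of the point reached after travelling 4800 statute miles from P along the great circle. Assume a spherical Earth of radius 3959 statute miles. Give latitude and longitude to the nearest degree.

The haversine formula gives a central angle δ ≈ 2.197 rad (125.9°) between the endpoints. The total great-circle distance is δ·R ≈ 2.197 × 3959 ≈ 8697 mi, so the target fraction is f = 4800/8697 ≈ 0.552.
Interpolate at f ≈ 0.552 with slerp weights a = sin((1−f)δ)/sin δ ≈ 1.028, b = sin(fδ)/sin δ ≈ 1.155.
p = a·p₁ + b·p₂ ≈ (0.982, 0.057, 0.180); φ = arcsin(p_z) ≈ 10.38°, λ = atan2(p_y, p_x) ≈ 3.31°.

≈ lat 10°, lon 3°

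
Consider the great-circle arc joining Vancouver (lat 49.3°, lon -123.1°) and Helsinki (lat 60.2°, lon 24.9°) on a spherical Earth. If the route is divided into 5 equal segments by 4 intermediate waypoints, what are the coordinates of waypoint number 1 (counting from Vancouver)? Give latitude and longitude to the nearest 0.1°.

Write both endpoints as unit vectors p₁, p₂ with components (cos φ cos λ, cos φ sin λ, sin φ).
The central angle between the endpoints is δ = arccos(p₁·p₂) ≈ 1.178 rad (67.5°).
Interpolate at f = 1/5 with slerp weights a = sin((1−f)δ)/sin δ ≈ 0.876, b = sin(fδ)/sin δ ≈ 0.253.
p = a·p₁ + b·p₂ ≈ (-0.198, -0.425, 0.883); φ = arcsin(p_z) ≈ 62.01°, λ = atan2(p_y, p_x) ≈ -114.95°.

≈ lat 62.0°, lon -114.9°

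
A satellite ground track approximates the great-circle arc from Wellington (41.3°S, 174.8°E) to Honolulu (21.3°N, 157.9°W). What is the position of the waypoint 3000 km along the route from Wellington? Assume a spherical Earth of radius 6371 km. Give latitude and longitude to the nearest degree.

≈ 17°S, 173°W

From cos δ = sin φ₁ sin φ₂ + cos φ₁ cos φ₂ cos Δλ, the central angle is δ ≈ 1.179 rad (67.5°). The total great-circle distance is δ·R ≈ 1.179 × 6371 ≈ 7509 km, so the target fraction is f = 3000/7509 ≈ 0.400.
Interpolate at f ≈ 0.400 with slerp weights a = sin((1−f)δ)/sin δ ≈ 0.704, b = sin(fδ)/sin δ ≈ 0.491.
p = a·p₁ + b·p₂ ≈ (-0.950, -0.124, -0.286); φ = arcsin(p_z) ≈ -16.62°, λ = atan2(p_y, p_x) ≈ -172.55°.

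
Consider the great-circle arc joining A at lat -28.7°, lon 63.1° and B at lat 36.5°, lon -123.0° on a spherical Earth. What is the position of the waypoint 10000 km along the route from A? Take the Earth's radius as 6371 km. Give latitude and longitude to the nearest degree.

From cos δ = sin φ₁ sin φ₂ + cos φ₁ cos φ₂ cos Δλ, the central angle is δ ≈ 2.979 rad (170.7°). The total great-circle distance is δ·R ≈ 2.979 × 6371 ≈ 18977 km, so the target fraction is f = 10000/18977 ≈ 0.527.
Interpolate at f ≈ 0.527 with slerp weights a = sin((1−f)δ)/sin δ ≈ 6.084, b = sin(fδ)/sin δ ≈ 6.165.
p = a·p₁ + b·p₂ ≈ (-0.284, 0.603, 0.745); φ = arcsin(p_z) ≈ 48.17°, λ = atan2(p_y, p_x) ≈ 115.24°.

≈ lat 48°, lon 115°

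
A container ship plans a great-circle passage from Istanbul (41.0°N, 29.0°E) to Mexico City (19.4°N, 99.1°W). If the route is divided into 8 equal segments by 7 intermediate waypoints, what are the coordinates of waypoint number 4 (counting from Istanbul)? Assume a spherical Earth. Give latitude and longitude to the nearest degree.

≈ (52°N, 48°W)

Write both endpoints as unit vectors p₁, p₂ with components (cos φ cos λ, cos φ sin λ, sin φ).
The central angle between the endpoints is δ = arccos(p₁·p₂) ≈ 1.794 rad (102.8°).
Interpolate at f = 4/8 with slerp weights a = sin((1−f)δ)/sin δ ≈ 0.801, b = sin(fδ)/sin δ ≈ 0.801.
p = a·p₁ + b·p₂ ≈ (0.409, -0.453, 0.792); φ = arcsin(p_z) ≈ 52.36°, λ = atan2(p_y, p_x) ≈ -47.90°.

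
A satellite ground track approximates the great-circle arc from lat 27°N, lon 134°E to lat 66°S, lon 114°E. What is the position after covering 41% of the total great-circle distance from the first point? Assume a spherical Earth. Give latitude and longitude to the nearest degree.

The haversine formula gives a central angle δ ≈ 1.645 rad (94.3°) between the endpoints.
Interpolate at f = 0.41 with slerp weights a = sin((1−f)δ)/sin δ ≈ 0.827, b = sin(fδ)/sin δ ≈ 0.626.
p = a·p₁ + b·p₂ ≈ (-0.616, 0.763, -0.196); φ = arcsin(p_z) ≈ -11.33°, λ = atan2(p_y, p_x) ≈ 128.90°.

≈ lat 11°S, lon 129°E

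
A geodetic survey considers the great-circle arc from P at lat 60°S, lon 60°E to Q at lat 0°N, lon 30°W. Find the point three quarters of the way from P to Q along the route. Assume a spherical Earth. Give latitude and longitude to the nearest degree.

≈ lat 19°S, lon 18°W

The haversine formula gives a central angle δ ≈ 1.571 rad (90.0°) between the endpoints.
Interpolate at f = 3/4 with slerp weights a = sin((1−f)δ)/sin δ ≈ 0.383, b = sin(fδ)/sin δ ≈ 0.924.
p = a·p₁ + b·p₂ ≈ (0.896, -0.296, -0.331); φ = arcsin(p_z) ≈ -19.35°, λ = atan2(p_y, p_x) ≈ -18.30°.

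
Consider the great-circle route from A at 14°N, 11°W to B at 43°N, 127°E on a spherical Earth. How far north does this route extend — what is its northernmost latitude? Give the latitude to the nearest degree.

The great circle lies in the plane with unit normal n̂ = (p₁ × p₂)/|p₁ × p₂|.
Here n̂_z ≈ +0.509; the vertex latitude is φ_max = arccos|n̂_z| ≈ 59.4°.
Check via Clairaut: cos φ_max = |cos φ₁| · sin C = cos(14.0°)·sin(31.7°) ≈ 0.509, again giving ≈ 59.4°.

≈ 59°N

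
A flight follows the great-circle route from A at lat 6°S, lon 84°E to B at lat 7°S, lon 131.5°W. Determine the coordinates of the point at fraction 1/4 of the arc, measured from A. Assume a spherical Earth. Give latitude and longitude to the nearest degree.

≈ lat 16°S, lon 119°E

Convert each endpoint to a unit vector on the sphere (x = cos φ cos λ, y = cos φ sin λ, z = sin φ).
The central angle between the endpoints is δ = arccos(p₁·p₂) ≈ 2.483 rad (142.3°).
Interpolate at f = 1/4 with slerp weights a = sin((1−f)δ)/sin δ ≈ 1.565, b = sin(fδ)/sin δ ≈ 0.950.
p = a·p₁ + b·p₂ ≈ (-0.462, 0.841, -0.279); φ = arcsin(p_z) ≈ -16.23°, λ = atan2(p_y, p_x) ≈ 118.79°.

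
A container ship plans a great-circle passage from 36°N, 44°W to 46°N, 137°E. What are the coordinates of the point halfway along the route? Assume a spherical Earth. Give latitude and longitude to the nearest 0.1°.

From cos δ = sin φ₁ sin φ₂ + cos φ₁ cos φ₂ cos Δλ, the central angle is δ ≈ 1.710 rad (98.0°).
Interpolate at f = 1/2 with slerp weights a = sin((1−f)δ)/sin δ ≈ 0.762, b = sin(fδ)/sin δ ≈ 0.762.
p = a·p₁ + b·p₂ ≈ (0.056, -0.067, 0.996); φ = arcsin(p_z) ≈ 84.97°, λ = atan2(p_y, p_x) ≈ -50.05°.

≈ 85.0°N, 50.0°W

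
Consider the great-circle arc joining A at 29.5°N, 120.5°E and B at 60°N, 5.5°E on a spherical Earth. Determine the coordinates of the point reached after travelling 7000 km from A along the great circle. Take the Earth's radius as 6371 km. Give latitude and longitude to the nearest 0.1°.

The haversine formula gives a central angle δ ≈ 1.326 rad (76.0°) between the endpoints. The total great-circle distance is δ·R ≈ 1.326 × 6371 ≈ 8447 km, so the target fraction is f = 7000/8447 ≈ 0.829.
Interpolate at f ≈ 0.829 with slerp weights a = sin((1−f)δ)/sin δ ≈ 0.232, b = sin(fδ)/sin δ ≈ 0.918.
p = a·p₁ + b·p₂ ≈ (0.354, 0.218, 0.909); φ = arcsin(p_z) ≈ 65.41°, λ = atan2(p_y, p_x) ≈ 31.60°.

≈ 65.4°N, 31.6°E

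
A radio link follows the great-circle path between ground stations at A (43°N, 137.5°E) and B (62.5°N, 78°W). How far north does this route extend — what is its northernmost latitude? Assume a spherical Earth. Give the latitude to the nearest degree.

The great circle lies in the plane with unit normal n̂ = (p₁ × p₂)/|p₁ × p₂|.
Here n̂_z ≈ +0.208; the vertex latitude is φ_max = arccos|n̂_z| ≈ 78.0°.
Check via Clairaut: cos φ_max = |cos φ₁| · sin C = cos(43.0°)·sin(16.5°) ≈ 0.208, again giving ≈ 78.0°.

≈ 78°N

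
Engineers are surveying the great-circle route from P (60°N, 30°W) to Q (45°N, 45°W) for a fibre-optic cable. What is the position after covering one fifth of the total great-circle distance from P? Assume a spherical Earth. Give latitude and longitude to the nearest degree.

From cos δ = sin φ₁ sin φ₂ + cos φ₁ cos φ₂ cos Δλ, the central angle is δ ≈ 0.305 rad (17.5°).
Interpolate at f = 1/5 with slerp weights a = sin((1−f)δ)/sin δ ≈ 0.804, b = sin(fδ)/sin δ ≈ 0.203.
p = a·p₁ + b·p₂ ≈ (0.450, -0.303, 0.840); φ = arcsin(p_z) ≈ 57.17°, λ = atan2(p_y, p_x) ≈ -33.93°.

≈ (57°N, 34°W)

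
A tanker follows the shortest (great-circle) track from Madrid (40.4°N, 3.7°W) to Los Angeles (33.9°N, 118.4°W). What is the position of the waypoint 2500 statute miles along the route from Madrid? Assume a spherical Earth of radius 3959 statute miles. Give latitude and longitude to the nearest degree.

≈ (55°N, 54°W)

The haversine formula gives a central angle δ ≈ 1.473 rad (84.4°) between the endpoints. The total great-circle distance is δ·R ≈ 1.473 × 3959 ≈ 5833 mi, so the target fraction is f = 2500/5833 ≈ 0.429.
Interpolate at f ≈ 0.429 with slerp weights a = sin((1−f)δ)/sin δ ≈ 0.749, b = sin(fδ)/sin δ ≈ 0.593.
p = a·p₁ + b·p₂ ≈ (0.335, -0.470, 0.817); φ = arcsin(p_z) ≈ 54.74°, λ = atan2(p_y, p_x) ≈ -54.49°.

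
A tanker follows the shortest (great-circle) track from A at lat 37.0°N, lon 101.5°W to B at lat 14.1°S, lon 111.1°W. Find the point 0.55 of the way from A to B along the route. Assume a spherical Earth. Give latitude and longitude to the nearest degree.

From cos δ = sin φ₁ sin φ₂ + cos φ₁ cos φ₂ cos Δλ, the central angle is δ ≈ 0.906 rad (51.9°).
Interpolate at f = 0.55 with slerp weights a = sin((1−f)δ)/sin δ ≈ 0.504, b = sin(fδ)/sin δ ≈ 0.607.
p = a·p₁ + b·p₂ ≈ (-0.292, -0.944, 0.155); φ = arcsin(p_z) ≈ 8.93°, λ = atan2(p_y, p_x) ≈ -107.21°.

≈ lat 9°N, lon 107°W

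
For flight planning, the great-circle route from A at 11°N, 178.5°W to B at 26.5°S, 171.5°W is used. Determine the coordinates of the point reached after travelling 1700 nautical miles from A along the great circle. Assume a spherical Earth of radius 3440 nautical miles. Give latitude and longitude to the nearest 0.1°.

Convert each endpoint to a unit vector on the sphere (x = cos φ cos λ, y = cos φ sin λ, z = sin φ).
The central angle between the endpoints is δ = arccos(p₁·p₂) ≈ 0.665 rad (38.1°). The total great-circle distance is δ·R ≈ 0.665 × 3440 ≈ 2288 nmi, so the target fraction is f = 1700/2288 ≈ 0.743.
Interpolate at f ≈ 0.743 with slerp weights a = sin((1−f)δ)/sin δ ≈ 0.276, b = sin(fδ)/sin δ ≈ 0.768.
p = a·p₁ + b·p₂ ≈ (-0.951, -0.109, -0.290); φ = arcsin(p_z) ≈ -16.88°, λ = atan2(p_y, p_x) ≈ -173.48°.

≈ 16.9°S, 173.5°W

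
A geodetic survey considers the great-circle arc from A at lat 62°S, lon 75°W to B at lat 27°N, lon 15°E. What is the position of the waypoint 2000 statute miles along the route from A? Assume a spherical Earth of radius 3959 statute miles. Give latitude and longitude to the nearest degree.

Convert each endpoint to a unit vector on the sphere (x = cos φ cos λ, y = cos φ sin λ, z = sin φ).
The central angle between the endpoints is δ = arccos(p₁·p₂) ≈ 1.983 rad (113.6°). The total great-circle distance is δ·R ≈ 1.983 × 3959 ≈ 7852 mi, so the target fraction is f = 2000/7852 ≈ 0.255.
Interpolate at f ≈ 0.255 with slerp weights a = sin((1−f)δ)/sin δ ≈ 1.087, b = sin(fδ)/sin δ ≈ 0.528.
p = a·p₁ + b·p₂ ≈ (0.587, -0.371, -0.720); φ = arcsin(p_z) ≈ -46.04°, λ = atan2(p_y, p_x) ≈ -32.31°.

≈ lat 46°S, lon 32°W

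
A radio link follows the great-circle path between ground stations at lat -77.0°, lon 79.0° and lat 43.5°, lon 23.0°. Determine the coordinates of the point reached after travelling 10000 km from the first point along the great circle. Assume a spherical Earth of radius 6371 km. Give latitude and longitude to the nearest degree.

Convert each endpoint to a unit vector on the sphere (x = cos φ cos λ, y = cos φ sin λ, z = sin φ).
The central angle between the endpoints is δ = arccos(p₁·p₂) ≈ 2.189 rad (125.4°). The total great-circle distance is δ·R ≈ 2.189 × 6371 ≈ 13945 km, so the target fraction is f = 10000/13945 ≈ 0.717.
Interpolate at f ≈ 0.717 with slerp weights a = sin((1−f)δ)/sin δ ≈ 0.712, b = sin(fδ)/sin δ ≈ 1.227.
p = a·p₁ + b·p₂ ≈ (0.850, 0.505, 0.151); φ = arcsin(p_z) ≈ 8.67°, λ = atan2(p_y, p_x) ≈ 30.72°.

≈ lat 9°, lon 31°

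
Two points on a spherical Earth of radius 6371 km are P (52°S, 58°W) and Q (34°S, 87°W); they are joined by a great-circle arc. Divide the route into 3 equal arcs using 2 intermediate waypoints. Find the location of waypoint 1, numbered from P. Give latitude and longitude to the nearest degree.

≈ (47°S, 70°W)

From cos δ = sin φ₁ sin φ₂ + cos φ₁ cos φ₂ cos Δλ, the central angle is δ ≈ 0.480 rad (27.5°).
Interpolate at f = 1/3 with slerp weights a = sin((1−f)δ)/sin δ ≈ 0.681, b = sin(fδ)/sin δ ≈ 0.345.
p = a·p₁ + b·p₂ ≈ (0.237, -0.641, -0.730); φ = arcsin(p_z) ≈ -46.86°, λ = atan2(p_y, p_x) ≈ -69.70°.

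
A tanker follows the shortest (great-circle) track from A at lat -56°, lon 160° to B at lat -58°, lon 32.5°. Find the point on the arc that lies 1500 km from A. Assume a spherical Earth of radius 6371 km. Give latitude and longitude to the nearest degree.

From cos δ = sin φ₁ sin φ₂ + cos φ₁ cos φ₂ cos Δλ, the central angle is δ ≈ 1.021 rad (58.5°). The total great-circle distance is δ·R ≈ 1.021 × 6371 ≈ 6504 km, so the target fraction is f = 1500/6504 ≈ 0.231.
Interpolate at f ≈ 0.231 with slerp weights a = sin((1−f)δ)/sin δ ≈ 0.829, b = sin(fδ)/sin δ ≈ 0.274.
p = a·p₁ + b·p₂ ≈ (-0.314, 0.237, -0.920); φ = arcsin(p_z) ≈ -66.87°, λ = atan2(p_y, p_x) ≈ 142.97°.

≈ lat -67°, lon 143°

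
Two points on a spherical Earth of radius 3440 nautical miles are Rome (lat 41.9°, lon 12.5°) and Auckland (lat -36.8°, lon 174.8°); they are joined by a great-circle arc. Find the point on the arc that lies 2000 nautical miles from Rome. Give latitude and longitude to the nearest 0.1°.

≈ lat 41.4°, lon 57.6°

From cos δ = sin φ₁ sin φ₂ + cos φ₁ cos φ₂ cos Δλ, the central angle is δ ≈ 2.887 rad (165.4°). The total great-circle distance is δ·R ≈ 2.887 × 3440 ≈ 9932 nmi, so the target fraction is f = 2000/9932 ≈ 0.201.
Interpolate at f ≈ 0.201 with slerp weights a = sin((1−f)δ)/sin δ ≈ 2.948, b = sin(fδ)/sin δ ≈ 2.183.
p = a·p₁ + b·p₂ ≈ (0.402, 0.633, 0.661); φ = arcsin(p_z) ≈ 41.41°, λ = atan2(p_y, p_x) ≈ 57.61°.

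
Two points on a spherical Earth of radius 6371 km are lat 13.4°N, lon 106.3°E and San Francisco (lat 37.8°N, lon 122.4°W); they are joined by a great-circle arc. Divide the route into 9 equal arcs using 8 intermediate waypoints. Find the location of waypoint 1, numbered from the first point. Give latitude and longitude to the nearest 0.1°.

≈ lat 22.8°N, lon 114.8°E

Convert each endpoint to a unit vector on the sphere (x = cos φ cos λ, y = cos φ sin λ, z = sin φ).
The central angle between the endpoints is δ = arccos(p₁·p₂) ≈ 1.945 rad (111.4°).
Interpolate at f = 1/9 with slerp weights a = sin((1−f)δ)/sin δ ≈ 1.061, b = sin(fδ)/sin δ ≈ 0.230.
p = a·p₁ + b·p₂ ≈ (-0.387, 0.837, 0.387); φ = arcsin(p_z) ≈ 22.77°, λ = atan2(p_y, p_x) ≈ 114.83°.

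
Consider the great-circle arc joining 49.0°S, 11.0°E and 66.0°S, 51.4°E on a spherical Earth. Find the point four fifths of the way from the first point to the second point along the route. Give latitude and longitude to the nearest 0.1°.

Write both endpoints as unit vectors p₁, p₂ with components (cos φ cos λ, cos φ sin λ, sin φ).
The central angle between the endpoints is δ = arccos(p₁·p₂) ≈ 0.468 rad (26.8°).
Interpolate at f = 4/5 with slerp weights a = sin((1−f)δ)/sin δ ≈ 0.207, b = sin(fδ)/sin δ ≈ 0.811.
p = a·p₁ + b·p₂ ≈ (0.339, 0.284, -0.897); φ = arcsin(p_z) ≈ -63.76°, λ = atan2(p_y, p_x) ≈ 39.91°.

≈ 63.8°S, 39.9°E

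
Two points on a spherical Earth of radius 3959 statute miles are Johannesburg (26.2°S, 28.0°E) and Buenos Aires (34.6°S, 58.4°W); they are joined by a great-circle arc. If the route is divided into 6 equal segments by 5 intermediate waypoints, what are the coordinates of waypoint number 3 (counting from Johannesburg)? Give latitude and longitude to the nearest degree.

Convert each endpoint to a unit vector on the sphere (x = cos φ cos λ, y = cos φ sin λ, z = sin φ).
The central angle between the endpoints is δ = arccos(p₁·p₂) ≈ 1.269 rad (72.7°).
Interpolate at f = 3/6 with slerp weights a = sin((1−f)δ)/sin δ ≈ 0.621, b = sin(fδ)/sin δ ≈ 0.621.
p = a·p₁ + b·p₂ ≈ (0.760, -0.174, -0.627); φ = arcsin(p_z) ≈ -38.81°, λ = atan2(p_y, p_x) ≈ -12.88°.

≈ (39°S, 13°W)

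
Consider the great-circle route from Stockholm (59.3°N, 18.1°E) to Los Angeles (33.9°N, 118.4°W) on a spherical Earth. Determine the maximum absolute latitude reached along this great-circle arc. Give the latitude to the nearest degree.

The great circle lies in the plane with unit normal n̂ = (p₁ × p₂)/|p₁ × p₂|.
Here n̂_z ≈ -0.296; the vertex latitude is φ_max = arccos|n̂_z| ≈ 72.8°.
Check via Clairaut: cos φ_max = |cos φ₁| · sin C = cos(59.3°)·sin(35.5°) ≈ 0.296, again giving ≈ 72.8°.

≈ 73°N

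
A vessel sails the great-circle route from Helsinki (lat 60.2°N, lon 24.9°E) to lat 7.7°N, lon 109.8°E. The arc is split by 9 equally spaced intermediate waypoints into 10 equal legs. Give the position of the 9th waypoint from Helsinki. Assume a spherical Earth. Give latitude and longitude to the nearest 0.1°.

From cos δ = sin φ₁ sin φ₂ + cos φ₁ cos φ₂ cos Δλ, the central angle is δ ≈ 1.410 rad (80.8°).
Interpolate at f = 9/10 with slerp weights a = sin((1−f)δ)/sin δ ≈ 0.142, b = sin(fδ)/sin δ ≈ 0.967.
p = a·p₁ + b·p₂ ≈ (-0.261, 0.932, 0.253); φ = arcsin(p_z) ≈ 14.66°, λ = atan2(p_y, p_x) ≈ 105.62°.

≈ lat 14.7°N, lon 105.6°E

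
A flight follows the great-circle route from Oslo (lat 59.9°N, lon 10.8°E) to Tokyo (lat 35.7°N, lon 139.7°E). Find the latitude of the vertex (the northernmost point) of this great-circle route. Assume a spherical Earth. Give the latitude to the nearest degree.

≈ 71°N

The great circle lies in the plane with unit normal n̂ = (p₁ × p₂)/|p₁ × p₂|.
Here n̂_z ≈ +0.327; the vertex latitude is φ_max = arccos|n̂_z| ≈ 70.9°.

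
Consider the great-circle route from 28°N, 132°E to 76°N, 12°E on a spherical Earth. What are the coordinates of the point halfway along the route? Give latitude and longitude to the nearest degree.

≈ 61°N, 117°E

From cos δ = sin φ₁ sin φ₂ + cos φ₁ cos φ₂ cos Δλ, the central angle is δ ≈ 1.215 rad (69.6°).
Interpolate at f = 1/2 with slerp weights a = sin((1−f)δ)/sin δ ≈ 0.609, b = sin(fδ)/sin δ ≈ 0.609.
p = a·p₁ + b·p₂ ≈ (-0.216, 0.430, 0.877); φ = arcsin(p_z) ≈ 61.24°, λ = atan2(p_y, p_x) ≈ 116.63°.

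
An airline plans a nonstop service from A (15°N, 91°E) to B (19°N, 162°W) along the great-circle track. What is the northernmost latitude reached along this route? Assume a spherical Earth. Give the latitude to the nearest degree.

The great circle lies in the plane with unit normal n̂ = (p₁ × p₂)/|p₁ × p₂|.
Here n̂_z ≈ +0.888; the vertex latitude is φ_max = arccos|n̂_z| ≈ 27.3°.
Check via Clairaut: cos φ_max = |cos φ₁| · sin C = cos(15.0°)·sin(66.9°) ≈ 0.888, again giving ≈ 27.3°.

≈ 27°N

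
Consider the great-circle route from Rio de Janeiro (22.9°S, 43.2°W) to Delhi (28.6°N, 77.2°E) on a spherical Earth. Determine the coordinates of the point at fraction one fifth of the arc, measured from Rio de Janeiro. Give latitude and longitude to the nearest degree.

≈ 13°S, 19°W

From cos δ = sin φ₁ sin φ₂ + cos φ₁ cos φ₂ cos Δλ, the central angle is δ ≈ 2.209 rad (126.6°).
Interpolate at f = 1/5 with slerp weights a = sin((1−f)δ)/sin δ ≈ 1.221, b = sin(fδ)/sin δ ≈ 0.532.
p = a·p₁ + b·p₂ ≈ (0.923, -0.314, -0.220); φ = arcsin(p_z) ≈ -12.73°, λ = atan2(p_y, p_x) ≈ -18.80°.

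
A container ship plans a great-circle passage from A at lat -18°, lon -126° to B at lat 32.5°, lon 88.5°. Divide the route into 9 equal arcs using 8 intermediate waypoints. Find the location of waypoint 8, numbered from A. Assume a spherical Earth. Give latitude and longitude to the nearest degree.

Write both endpoints as unit vectors p₁, p₂ with components (cos φ cos λ, cos φ sin λ, sin φ).
The central angle between the endpoints is δ = arccos(p₁·p₂) ≈ 2.545 rad (145.8°).
Interpolate at f = 8/9 with slerp weights a = sin((1−f)δ)/sin δ ≈ 0.496, b = sin(fδ)/sin δ ≈ 1.371.
p = a·p₁ + b·p₂ ≈ (-0.247, 0.774, 0.583); φ = arcsin(p_z) ≈ 35.67°, λ = atan2(p_y, p_x) ≈ 107.72°.

≈ lat 36°, lon 108°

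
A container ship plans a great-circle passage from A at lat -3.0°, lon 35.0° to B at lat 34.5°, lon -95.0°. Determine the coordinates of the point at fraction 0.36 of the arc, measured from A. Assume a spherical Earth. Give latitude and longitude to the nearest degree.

≈ lat 25°, lon -1°

Convert each endpoint to a unit vector on the sphere (x = cos φ cos λ, y = cos φ sin λ, z = sin φ).
The central angle between the endpoints is δ = arccos(p₁·p₂) ≈ 2.164 rad (124.0°).
Interpolate at f = 0.36 with slerp weights a = sin((1−f)δ)/sin δ ≈ 1.185, b = sin(fδ)/sin δ ≈ 0.847.
p = a·p₁ + b·p₂ ≈ (0.908, -0.017, 0.418); φ = arcsin(p_z) ≈ 24.69°, λ = atan2(p_y, p_x) ≈ -1.05°.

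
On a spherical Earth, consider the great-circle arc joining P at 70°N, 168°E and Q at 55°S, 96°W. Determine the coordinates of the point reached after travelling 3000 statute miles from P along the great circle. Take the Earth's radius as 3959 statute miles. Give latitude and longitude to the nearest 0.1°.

≈ 36.6°N, 139.1°W

From cos δ = sin φ₁ sin φ₂ + cos φ₁ cos φ₂ cos Δλ, the central angle is δ ≈ 2.482 rad (142.2°). The total great-circle distance is δ·R ≈ 2.482 × 3959 ≈ 9826 mi, so the target fraction is f = 3000/9826 ≈ 0.305.
Interpolate at f ≈ 0.305 with slerp weights a = sin((1−f)δ)/sin δ ≈ 1.613, b = sin(fδ)/sin δ ≈ 1.122.
p = a·p₁ + b·p₂ ≈ (-0.607, -0.525, 0.597); φ = arcsin(p_z) ≈ 36.63°, λ = atan2(p_y, p_x) ≈ -139.13°.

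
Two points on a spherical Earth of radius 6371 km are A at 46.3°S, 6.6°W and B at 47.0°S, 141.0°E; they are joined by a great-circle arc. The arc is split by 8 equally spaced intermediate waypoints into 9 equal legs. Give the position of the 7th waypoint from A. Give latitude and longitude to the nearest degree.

≈ 63°S, 126°E

From cos δ = sin φ₁ sin φ₂ + cos φ₁ cos φ₂ cos Δλ, the central angle is δ ≈ 1.440 rad (82.5°).
Interpolate at f = 7/9 with slerp weights a = sin((1−f)δ)/sin δ ≈ 0.317, b = sin(fδ)/sin δ ≈ 0.908.
p = a·p₁ + b·p₂ ≈ (-0.263, 0.364, -0.893); φ = arcsin(p_z) ≈ -63.28°, λ = atan2(p_y, p_x) ≈ 125.86°.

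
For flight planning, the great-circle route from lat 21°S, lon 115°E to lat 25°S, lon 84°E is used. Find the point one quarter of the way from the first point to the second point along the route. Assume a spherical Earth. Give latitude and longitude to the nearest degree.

Convert each endpoint to a unit vector on the sphere (x = cos φ cos λ, y = cos φ sin λ, z = sin φ).
The central angle between the endpoints is δ = arccos(p₁·p₂) ≈ 0.502 rad (28.8°).
Interpolate at f = 1/4 with slerp weights a = sin((1−f)δ)/sin δ ≈ 0.764, b = sin(fδ)/sin δ ≈ 0.260.
p = a·p₁ + b·p₂ ≈ (-0.277, 0.881, -0.384); φ = arcsin(p_z) ≈ -22.57°, λ = atan2(p_y, p_x) ≈ 107.44°.

≈ lat 23°S, lon 107°E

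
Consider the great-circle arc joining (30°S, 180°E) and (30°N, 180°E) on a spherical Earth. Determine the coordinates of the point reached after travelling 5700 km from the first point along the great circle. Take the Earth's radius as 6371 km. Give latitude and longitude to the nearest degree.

The haversine formula gives a central angle δ ≈ 1.047 rad (60.0°) between the endpoints. The total great-circle distance is δ·R ≈ 1.047 × 6371 ≈ 6672 km, so the target fraction is f = 5700/6672 ≈ 0.854.
Interpolate at f ≈ 0.854 with slerp weights a = sin((1−f)δ)/sin δ ≈ 0.175, b = sin(fδ)/sin δ ≈ 0.901.
p = a·p₁ + b·p₂ ≈ (-0.932, 0.000, 0.363); φ = arcsin(p_z) ≈ 21.26°, λ = atan2(p_y, p_x) ≈ 180.00°.

≈ (21°N, 180°E)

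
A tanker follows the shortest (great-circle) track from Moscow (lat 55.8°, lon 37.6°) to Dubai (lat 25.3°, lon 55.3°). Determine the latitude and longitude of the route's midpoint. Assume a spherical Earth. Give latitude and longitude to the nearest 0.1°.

≈ lat 40.9°, lon 48.5°

From cos δ = sin φ₁ sin φ₂ + cos φ₁ cos φ₂ cos Δλ, the central angle is δ ≈ 0.578 rad (33.1°).
Interpolate at f = 1/2 with slerp weights a = sin((1−f)δ)/sin δ ≈ 0.522, b = sin(fδ)/sin δ ≈ 0.522.
p = a·p₁ + b·p₂ ≈ (0.501, 0.567, 0.654); φ = arcsin(p_z) ≈ 40.87°, λ = atan2(p_y, p_x) ≈ 48.53°.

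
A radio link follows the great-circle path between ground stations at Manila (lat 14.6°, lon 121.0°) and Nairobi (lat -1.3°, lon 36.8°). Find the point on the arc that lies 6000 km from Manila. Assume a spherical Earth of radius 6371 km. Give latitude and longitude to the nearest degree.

Write both endpoints as unit vectors p₁, p₂ with components (cos φ cos λ, cos φ sin λ, sin φ).
The central angle between the endpoints is δ = arccos(p₁·p₂) ≈ 1.479 rad (84.7°). The total great-circle distance is δ·R ≈ 1.479 × 6371 ≈ 9420 km, so the target fraction is f = 6000/9420 ≈ 0.637.
Interpolate at f ≈ 0.637 with slerp weights a = sin((1−f)δ)/sin δ ≈ 0.514, b = sin(fδ)/sin δ ≈ 0.812.
p = a·p₁ + b·p₂ ≈ (0.394, 0.912, 0.111); φ = arcsin(p_z) ≈ 6.38°, λ = atan2(p_y, p_x) ≈ 66.64°.

≈ lat 6°, lon 67°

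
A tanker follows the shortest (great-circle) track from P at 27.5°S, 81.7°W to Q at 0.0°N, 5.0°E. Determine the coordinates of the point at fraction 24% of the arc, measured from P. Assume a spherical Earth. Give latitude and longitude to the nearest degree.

≈ 25°S, 59°W

Convert each endpoint to a unit vector on the sphere (x = cos φ cos λ, y = cos φ sin λ, z = sin φ).
The central angle between the endpoints is δ = arccos(p₁·p₂) ≈ 1.520 rad (87.1°).
Interpolate at f = 0.24 with slerp weights a = sin((1−f)δ)/sin δ ≈ 0.916, b = sin(fδ)/sin δ ≈ 0.357.
p = a·p₁ + b·p₂ ≈ (0.473, -0.773, -0.423); φ = arcsin(p_z) ≈ -25.02°, λ = atan2(p_y, p_x) ≈ -58.53°.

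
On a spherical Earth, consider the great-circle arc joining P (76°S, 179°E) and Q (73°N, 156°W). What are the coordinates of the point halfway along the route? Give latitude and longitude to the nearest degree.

Write both endpoints as unit vectors p₁, p₂ with components (cos φ cos λ, cos φ sin λ, sin φ).
The central angle between the endpoints is δ = arccos(p₁·p₂) ≈ 2.614 rad (149.7°).
Interpolate at f = 1/2 with slerp weights a = sin((1−f)δ)/sin δ ≈ 1.916, b = sin(fδ)/sin δ ≈ 1.916.
p = a·p₁ + b·p₂ ≈ (-0.975, -0.220, -0.027); φ = arcsin(p_z) ≈ -1.54°, λ = atan2(p_y, p_x) ≈ -167.30°.

≈ (2°S, 167°W)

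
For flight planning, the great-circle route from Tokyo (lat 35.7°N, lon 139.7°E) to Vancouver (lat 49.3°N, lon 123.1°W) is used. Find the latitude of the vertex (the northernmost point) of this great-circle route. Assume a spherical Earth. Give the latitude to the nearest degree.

The great circle lies in the plane with unit normal n̂ = (p₁ × p₂)/|p₁ × p₂|.
Here n̂_z ≈ +0.567; the vertex latitude is φ_max = arccos|n̂_z| ≈ 55.5°.
Check via Clairaut: cos φ_max = |cos φ₁| · sin C = cos(35.7°)·sin(44.3°) ≈ 0.567, again giving ≈ 55.5°.

≈ 55°N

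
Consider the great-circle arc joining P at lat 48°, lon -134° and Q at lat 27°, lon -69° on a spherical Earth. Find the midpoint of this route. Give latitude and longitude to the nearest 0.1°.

≈ lat 42.2°, lon -96.3°

The haversine formula gives a central angle δ ≈ 0.941 rad (53.9°) between the endpoints.
Interpolate at f = 1/2 with slerp weights a = sin((1−f)δ)/sin δ ≈ 0.561, b = sin(fδ)/sin δ ≈ 0.561.
p = a·p₁ + b·p₂ ≈ (-0.082, -0.737, 0.671); φ = arcsin(p_z) ≈ 42.18°, λ = atan2(p_y, p_x) ≈ -96.32°.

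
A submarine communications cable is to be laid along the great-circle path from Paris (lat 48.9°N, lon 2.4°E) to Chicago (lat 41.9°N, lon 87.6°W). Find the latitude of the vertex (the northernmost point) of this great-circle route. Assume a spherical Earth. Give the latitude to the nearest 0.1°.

≈ 55.5°N

The great circle lies in the plane with unit normal n̂ = (p₁ × p₂)/|p₁ × p₂|.
Here n̂_z ≈ -0.566; the vertex latitude is φ_max = arccos|n̂_z| ≈ 55.5°.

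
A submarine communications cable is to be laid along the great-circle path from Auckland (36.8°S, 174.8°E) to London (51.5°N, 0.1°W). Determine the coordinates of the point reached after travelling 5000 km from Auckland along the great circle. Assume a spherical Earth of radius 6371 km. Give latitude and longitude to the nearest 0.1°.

≈ 7.4°N, 166.1°E

Write both endpoints as unit vectors p₁, p₂ with components (cos φ cos λ, cos φ sin λ, sin φ).
The central angle between the endpoints is δ = arccos(p₁·p₂) ≈ 2.877 rad (164.9°). The total great-circle distance is δ·R ≈ 2.877 × 6371 ≈ 18332 km, so the target fraction is f = 5000/18332 ≈ 0.273.
Interpolate at f ≈ 0.273 with slerp weights a = sin((1−f)δ)/sin δ ≈ 3.320, b = sin(fδ)/sin δ ≈ 2.706.
p = a·p₁ + b·p₂ ≈ (-0.963, 0.238, 0.129); φ = arcsin(p_z) ≈ 7.42°, λ = atan2(p_y, p_x) ≈ 166.11°.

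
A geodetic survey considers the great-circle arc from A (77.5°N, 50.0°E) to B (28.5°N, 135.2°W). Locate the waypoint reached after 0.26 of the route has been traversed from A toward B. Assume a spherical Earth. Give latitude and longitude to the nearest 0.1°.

≈ (83.2°N, 143.2°W)

The haversine formula gives a central angle δ ≈ 1.291 rad (74.0°) between the endpoints.
Interpolate at f = 0.26 with slerp weights a = sin((1−f)δ)/sin δ ≈ 0.849, b = sin(fδ)/sin δ ≈ 0.343.
p = a·p₁ + b·p₂ ≈ (-0.096, -0.071, 0.993); φ = arcsin(p_z) ≈ 83.15°, λ = atan2(p_y, p_x) ≈ -143.24°.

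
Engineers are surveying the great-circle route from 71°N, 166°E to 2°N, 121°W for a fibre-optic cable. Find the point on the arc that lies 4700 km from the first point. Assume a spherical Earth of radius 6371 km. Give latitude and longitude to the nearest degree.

≈ 40°N, 136°W

From cos δ = sin φ₁ sin φ₂ + cos φ₁ cos φ₂ cos Δλ, the central angle is δ ≈ 1.442 rad (82.6°). The total great-circle distance is δ·R ≈ 1.442 × 6371 ≈ 9189 km, so the target fraction is f = 4700/9189 ≈ 0.511.
Interpolate at f ≈ 0.511 with slerp weights a = sin((1−f)δ)/sin δ ≈ 0.653, b = sin(fδ)/sin δ ≈ 0.678.
p = a·p₁ + b·p₂ ≈ (-0.555, -0.530, 0.641); φ = arcsin(p_z) ≈ 39.88°, λ = atan2(p_y, p_x) ≈ -136.37°.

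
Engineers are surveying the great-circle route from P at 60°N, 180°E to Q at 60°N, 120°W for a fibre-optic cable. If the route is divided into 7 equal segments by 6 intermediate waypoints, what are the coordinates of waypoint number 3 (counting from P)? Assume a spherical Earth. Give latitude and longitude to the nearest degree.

≈ 63°N, 155°W

Write both endpoints as unit vectors p₁, p₂ with components (cos φ cos λ, cos φ sin λ, sin φ).
The central angle between the endpoints is δ = arccos(p₁·p₂) ≈ 0.505 rad (29.0°).
Interpolate at f = 3/7 with slerp weights a = sin((1−f)δ)/sin δ ≈ 0.588, b = sin(fδ)/sin δ ≈ 0.444.
p = a·p₁ + b·p₂ ≈ (-0.405, -0.192, 0.894); φ = arcsin(p_z) ≈ 63.36°, λ = atan2(p_y, p_x) ≈ -154.62°.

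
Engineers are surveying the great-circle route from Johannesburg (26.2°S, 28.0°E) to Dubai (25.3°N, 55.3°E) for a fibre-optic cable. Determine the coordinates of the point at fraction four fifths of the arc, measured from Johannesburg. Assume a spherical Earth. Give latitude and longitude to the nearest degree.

≈ (15°N, 50°E)

Convert each endpoint to a unit vector on the sphere (x = cos φ cos λ, y = cos φ sin λ, z = sin φ).
The central angle between the endpoints is δ = arccos(p₁·p₂) ≈ 1.010 rad (57.8°).
Interpolate at f = 4/5 with slerp weights a = sin((1−f)δ)/sin δ ≈ 0.237, b = sin(fδ)/sin δ ≈ 0.854.
p = a·p₁ + b·p₂ ≈ (0.627, 0.734, 0.260); φ = arcsin(p_z) ≈ 15.08°, λ = atan2(p_y, p_x) ≈ 49.51°.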